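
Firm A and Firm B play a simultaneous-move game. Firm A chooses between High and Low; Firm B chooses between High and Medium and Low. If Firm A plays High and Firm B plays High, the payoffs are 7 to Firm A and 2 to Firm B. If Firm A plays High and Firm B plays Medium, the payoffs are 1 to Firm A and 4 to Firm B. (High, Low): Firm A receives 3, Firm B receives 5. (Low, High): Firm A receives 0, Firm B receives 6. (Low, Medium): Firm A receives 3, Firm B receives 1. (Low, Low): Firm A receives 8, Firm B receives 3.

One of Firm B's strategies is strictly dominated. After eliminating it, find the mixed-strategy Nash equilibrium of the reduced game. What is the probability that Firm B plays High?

Firm B's strategy Medium is strictly dominated by Low: 5 > 4 and 3 > 1. Eliminate Medium.
Firm A's indifference between High and Low determines Firm B's mixing probability q:
  Firm A's payoff from High: q·7 + (1−q)·3 = 4q + 3
  Firm A's payoff from Low: q·0 + (1−q)·8 = -8q + 8
  4q + 3 = -8q + 8  ⇒  12q = 5  ⇒  q = 5/12.

q = 5/12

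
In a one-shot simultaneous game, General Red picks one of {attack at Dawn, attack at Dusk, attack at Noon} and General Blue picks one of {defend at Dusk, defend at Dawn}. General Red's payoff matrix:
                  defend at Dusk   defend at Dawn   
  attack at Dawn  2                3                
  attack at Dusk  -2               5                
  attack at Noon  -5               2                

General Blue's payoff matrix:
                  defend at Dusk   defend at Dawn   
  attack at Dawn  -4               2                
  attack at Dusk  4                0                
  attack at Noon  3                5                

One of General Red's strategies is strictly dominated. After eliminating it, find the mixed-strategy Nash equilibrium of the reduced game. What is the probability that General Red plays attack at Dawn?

p = 2/5

General Red's strategy attack at Noon is strictly dominated by attack at Dusk: -2 > -5 and 5 > 2. Eliminate attack at Noon.
For General Blue to be willing to mix, General Blue must be indifferent between defend at Dusk and defend at Dawn, which pins down General Red's mix.
  General Blue's payoff to defend at Dusk: p·(-4) + (1−p)·4 = -8p + 4
  General Blue's payoff to defend at Dawn: p·2 + (1−p)·0 = 2p
  -8p + 4 = 2p  ⇒  -10p = -4  ⇒  p = 2/5.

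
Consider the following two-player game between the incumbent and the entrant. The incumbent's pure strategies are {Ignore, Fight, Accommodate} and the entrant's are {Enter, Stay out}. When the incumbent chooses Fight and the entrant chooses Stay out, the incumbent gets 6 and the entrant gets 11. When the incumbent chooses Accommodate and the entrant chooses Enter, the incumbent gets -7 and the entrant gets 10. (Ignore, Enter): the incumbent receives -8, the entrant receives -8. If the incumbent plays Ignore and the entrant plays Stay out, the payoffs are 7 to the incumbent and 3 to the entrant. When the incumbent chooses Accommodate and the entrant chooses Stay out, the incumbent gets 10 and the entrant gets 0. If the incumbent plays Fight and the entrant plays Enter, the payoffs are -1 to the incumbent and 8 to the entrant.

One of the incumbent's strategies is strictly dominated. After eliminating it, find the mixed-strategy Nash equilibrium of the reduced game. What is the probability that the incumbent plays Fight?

The incumbent's strategy Ignore is strictly dominated by Accommodate: -7 > -8 and 10 > 7. Eliminate Ignore.
For the entrant to be willing to mix, the entrant must be indifferent between Enter and Stay out, which pins down the incumbent's mix.
  the entrant's payoff from Enter: p·8 + (1−p)·10 = -2p + 10
  the entrant's payoff from Stay out: p·11 + (1−p)·0 = 11p
  -2p + 10 = 11p  ⇒  -13p = -10  ⇒  p = 10/13.

p = 10/13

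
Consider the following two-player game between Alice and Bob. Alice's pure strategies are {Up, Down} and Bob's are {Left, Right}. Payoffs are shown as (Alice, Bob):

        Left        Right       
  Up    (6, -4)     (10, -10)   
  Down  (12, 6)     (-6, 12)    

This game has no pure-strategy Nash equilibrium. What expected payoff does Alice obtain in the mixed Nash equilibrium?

78/11

For Alice to be willing to mix, Alice must be indifferent between Up and Down, which pins down Bob's mix.
  Alice's expected payoff from Up: q·6 + (1−q)·10 = -4q + 10
  Alice's expected payoff from Down: q·12 + (1−q)·(-6) = 18q - 6
  -4q + 10 = 18q - 6  ⇒  -22q = -16  ⇒  q = 8/11.
At equilibrium Alice is indifferent across rows, so Alice's payoff equals the payoff from Up: (8/11)·6 + (3/11)·10 = 78/11.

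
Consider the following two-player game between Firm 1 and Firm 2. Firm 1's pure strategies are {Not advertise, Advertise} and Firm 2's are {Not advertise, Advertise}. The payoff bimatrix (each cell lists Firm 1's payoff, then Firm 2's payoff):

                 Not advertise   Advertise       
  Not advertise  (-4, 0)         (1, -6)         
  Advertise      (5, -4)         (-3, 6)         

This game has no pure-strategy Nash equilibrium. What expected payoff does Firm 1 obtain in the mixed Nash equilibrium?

-7/13

In a mixed equilibrium Firm 1 is indifferent between Not advertise and Advertise; this condition fixes q.
  Firm 1's expected payoff from Not advertise: q·(-4) + (1−q)·1 = -5q + 1
  Firm 1's expected payoff from Advertise: q·5 + (1−q)·(-3) = 8q - 3
  -5q + 1 = 8q - 3  ⇒  -13q = -4  ⇒  q = 4/13.
At equilibrium Firm 1 is indifferent across rows, so Firm 1's payoff equals the payoff from Not advertise: (4/13)·(-4) + (9/13)·1 = -7/13.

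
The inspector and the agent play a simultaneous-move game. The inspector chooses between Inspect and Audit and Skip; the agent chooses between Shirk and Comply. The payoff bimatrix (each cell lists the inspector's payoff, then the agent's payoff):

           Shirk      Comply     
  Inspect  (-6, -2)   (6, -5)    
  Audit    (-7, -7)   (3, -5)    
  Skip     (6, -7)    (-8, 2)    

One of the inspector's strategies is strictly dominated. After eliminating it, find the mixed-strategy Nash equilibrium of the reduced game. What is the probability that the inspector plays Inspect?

The inspector's strategy Audit is strictly dominated by Inspect: -6 > -7 and 6 > 3. Eliminate Audit.
The agent's indifference between Shirk and Comply determines the inspector's mixing probability p:
  the agent's payoff from Shirk: p·(-2) + (1−p)·(-7) = 5p - 7
  the agent's payoff from Comply: p·(-5) + (1−p)·2 = -7p + 2
  5p - 7 = -7p + 2  ⇒  12p = 9  ⇒  p = 3/4.

p = 3/4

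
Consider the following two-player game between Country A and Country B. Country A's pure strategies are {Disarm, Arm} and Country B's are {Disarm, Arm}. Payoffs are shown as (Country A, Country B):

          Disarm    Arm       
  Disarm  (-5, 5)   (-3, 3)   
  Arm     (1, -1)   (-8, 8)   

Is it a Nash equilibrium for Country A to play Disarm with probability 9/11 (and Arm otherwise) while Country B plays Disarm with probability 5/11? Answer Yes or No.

Yes

Check Country B's indifference given Country A's mix p = 9/11:
  payoff from Disarm = 43/11; payoff from Arm = 43/11 — equal.
Check Country A's indifference given Country B's mix q = 5/11:
  payoff from Disarm = -43/11; payoff from Arm = -43/11 — equal.
Both players are indifferent, so neither can profitably deviate.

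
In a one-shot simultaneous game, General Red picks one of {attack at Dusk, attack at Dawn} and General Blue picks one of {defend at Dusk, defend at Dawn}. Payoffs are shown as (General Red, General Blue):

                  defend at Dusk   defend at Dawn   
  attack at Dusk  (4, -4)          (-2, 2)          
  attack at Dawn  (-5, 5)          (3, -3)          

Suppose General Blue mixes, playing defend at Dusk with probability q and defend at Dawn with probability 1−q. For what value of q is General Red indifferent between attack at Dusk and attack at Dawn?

q = 5/14

Set General Red's expected payoff from attack at Dusk equal to that from attack at Dawn:
  General Red's payoff from attack at Dusk: q·4 + (1−q)·(-2) = 6q - 2
  General Red's payoff from attack at Dawn: q·(-5) + (1−q)·3 = -8q + 3
  6q - 2 = -8q + 3  ⇒  14q = 5  ⇒  q = 5/14.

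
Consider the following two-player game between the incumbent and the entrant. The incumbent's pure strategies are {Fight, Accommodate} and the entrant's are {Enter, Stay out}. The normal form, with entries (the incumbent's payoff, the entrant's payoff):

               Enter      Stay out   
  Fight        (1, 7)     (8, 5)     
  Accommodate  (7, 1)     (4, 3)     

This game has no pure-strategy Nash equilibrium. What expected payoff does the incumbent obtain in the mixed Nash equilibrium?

26/5

Set the incumbent's expected payoff from Fight equal to that from Accommodate:
  the incumbent's expected payoff from Fight: q·1 + (1−q)·8 = -7q + 8
  the incumbent's expected payoff from Accommodate: q·7 + (1−q)·4 = 3q + 4
  -7q + 8 = 3q + 4  ⇒  -10q = -4  ⇒  q = 2/5.
At equilibrium the incumbent is indifferent across rows, so the incumbent's payoff equals the payoff from Fight: (2/5)·1 + (3/5)·8 = 26/5.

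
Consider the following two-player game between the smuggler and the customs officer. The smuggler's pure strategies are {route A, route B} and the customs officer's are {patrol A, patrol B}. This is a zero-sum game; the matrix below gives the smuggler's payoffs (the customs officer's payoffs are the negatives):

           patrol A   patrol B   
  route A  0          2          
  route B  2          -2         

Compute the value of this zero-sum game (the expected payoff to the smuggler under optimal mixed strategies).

The smuggler's indifference between route A and route B determines the customs officer's mixing probability q:
  the smuggler's payoff from route A: q·0 + (1−q)·2 = -2q + 2
  the smuggler's payoff from route B: q·2 + (1−q)·(-2) = 4q - 2
  -2q + 2 = 4q - 2  ⇒  -6q = -4  ⇒  q = 2/3.
The value is the smuggler's expected payoff against this mix (using route A): (2/3)·0 + (1/3)·2 = 2/3.

v = 2/3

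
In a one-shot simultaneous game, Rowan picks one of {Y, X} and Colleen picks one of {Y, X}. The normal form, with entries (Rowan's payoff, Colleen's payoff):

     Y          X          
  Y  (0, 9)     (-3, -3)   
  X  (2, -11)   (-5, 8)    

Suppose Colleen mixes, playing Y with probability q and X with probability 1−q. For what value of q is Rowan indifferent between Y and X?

Set Rowan's expected payoff from Y equal to that from X:
  Rowan's payoff to Y: q·0 + (1−q)·(-3) = 3q - 3
  Rowan's payoff to X: q·2 + (1−q)·(-5) = 7q - 5
  3q - 3 = 7q - 5  ⇒  -4q = -2  ⇒  q = 1/2.

q = 1/2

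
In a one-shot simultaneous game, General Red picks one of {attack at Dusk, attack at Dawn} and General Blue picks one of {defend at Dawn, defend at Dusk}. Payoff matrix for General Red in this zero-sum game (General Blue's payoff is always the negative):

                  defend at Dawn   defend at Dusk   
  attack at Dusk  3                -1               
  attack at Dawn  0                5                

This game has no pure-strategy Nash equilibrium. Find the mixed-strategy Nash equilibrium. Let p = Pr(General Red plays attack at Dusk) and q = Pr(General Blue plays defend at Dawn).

p = 5/9, q = 2/3

General Blue's indifference between defend at Dawn and defend at Dusk determines General Red's mixing probability p:
  General Blue's expected payoff from defend at Dawn: p·(-3) + (1−p)·0 = -3p
  General Blue's expected payoff from defend at Dusk: p·1 + (1−p)·(-5) = 6p - 5
  -3p = 6p - 5  ⇒  -9p = -5  ⇒  p = 5/9.
In a mixed equilibrium General Red is indifferent between attack at Dusk and attack at Dawn; this condition fixes q.
  General Red's payoff to attack at Dusk: q·3 + (1−q)·(-1) = 4q - 1
  General Red's payoff to attack at Dawn: q·0 + (1−q)·5 = -5q + 5
  4q - 1 = -5q + 5  ⇒  9q = 6  ⇒  q = 2/3.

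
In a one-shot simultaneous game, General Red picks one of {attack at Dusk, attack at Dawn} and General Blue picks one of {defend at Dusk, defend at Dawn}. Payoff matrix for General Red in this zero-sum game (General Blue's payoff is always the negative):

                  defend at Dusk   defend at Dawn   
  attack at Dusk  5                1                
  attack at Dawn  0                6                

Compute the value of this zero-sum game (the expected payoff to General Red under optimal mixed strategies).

v = 3

General Red's indifference between attack at Dusk and attack at Dawn determines General Blue's mixing probability q:
  General Red's payoff from attack at Dusk: q·5 + (1−q)·1 = 4q + 1
  General Red's payoff from attack at Dawn: q·0 + (1−q)·6 = -6q + 6
  4q + 1 = -6q + 6  ⇒  10q = 5  ⇒  q = 1/2.
The value is General Red's expected payoff against this mix (using attack at Dusk): (1/2)·5 + (1/2)·1 = 3.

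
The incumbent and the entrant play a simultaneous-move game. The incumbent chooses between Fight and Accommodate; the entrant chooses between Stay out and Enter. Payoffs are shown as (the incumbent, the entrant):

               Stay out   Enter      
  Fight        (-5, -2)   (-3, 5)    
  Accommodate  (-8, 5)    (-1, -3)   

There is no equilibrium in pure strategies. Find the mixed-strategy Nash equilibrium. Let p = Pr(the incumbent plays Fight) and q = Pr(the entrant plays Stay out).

p = 8/15, q = 2/5

Set the entrant's expected payoff from Stay out equal to that from Enter:
  the entrant's expected payoff from Stay out: p·(-2) + (1−p)·5 = -7p + 5
  the entrant's expected payoff from Enter: p·5 + (1−p)·(-3) = 8p - 3
  -7p + 5 = 8p - 3  ⇒  -15p = -8  ⇒  p = 8/15.
In a mixed equilibrium the incumbent is indifferent between Fight and Accommodate; this condition fixes q.
  the incumbent's payoff to Fight: q·(-5) + (1−q)·(-3) = -2q - 3
  the incumbent's payoff to Accommodate: q·(-8) + (1−q)·(-1) = -7q - 1
  -2q - 3 = -7q - 1  ⇒  5q = 2  ⇒  q = 2/5.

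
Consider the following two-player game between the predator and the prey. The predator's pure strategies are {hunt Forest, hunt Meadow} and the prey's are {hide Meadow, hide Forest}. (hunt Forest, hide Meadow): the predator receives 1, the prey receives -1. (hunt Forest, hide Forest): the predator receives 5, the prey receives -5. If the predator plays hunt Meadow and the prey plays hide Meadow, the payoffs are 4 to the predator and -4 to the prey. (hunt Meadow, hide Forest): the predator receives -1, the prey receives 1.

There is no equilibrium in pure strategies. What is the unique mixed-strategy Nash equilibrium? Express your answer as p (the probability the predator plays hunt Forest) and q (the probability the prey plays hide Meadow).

p = 5/9, q = 2/3

The prey's indifference between hide Meadow and hide Forest determines the predator's mixing probability p:
  the prey's payoff to hide Meadow: p·(-1) + (1−p)·(-4) = 3p - 4
  the prey's payoff to hide Forest: p·(-5) + (1−p)·1 = -6p + 1
  3p - 4 = -6p + 1  ⇒  9p = 5  ⇒  p = 5/9.
In a mixed equilibrium the predator is indifferent between hunt Forest and hunt Meadow; this condition fixes q.
  the predator's expected payoff from hunt Forest: q·1 + (1−q)·5 = -4q + 5
  the predator's expected payoff from hunt Meadow: q·4 + (1−q)·(-1) = 5q - 1
  -4q + 5 = 5q - 1  ⇒  -9q = -6  ⇒  q = 2/3.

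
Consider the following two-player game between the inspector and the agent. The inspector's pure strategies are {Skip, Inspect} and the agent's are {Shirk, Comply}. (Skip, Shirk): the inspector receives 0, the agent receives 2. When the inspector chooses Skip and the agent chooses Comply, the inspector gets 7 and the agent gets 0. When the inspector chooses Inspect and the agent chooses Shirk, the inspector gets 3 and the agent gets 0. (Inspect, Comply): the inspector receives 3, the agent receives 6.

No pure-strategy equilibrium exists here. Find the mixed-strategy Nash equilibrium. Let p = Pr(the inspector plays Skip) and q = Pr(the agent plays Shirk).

p = 3/4, q = 4/7

The agent's indifference between Shirk and Comply determines the inspector's mixing probability p:
  the agent's payoff from Shirk: p·2 + (1−p)·0 = 2p
  the agent's payoff from Comply: p·0 + (1−p)·6 = -6p + 6
  2p = -6p + 6  ⇒  8p = 6  ⇒  p = 3/4.
Set the inspector's expected payoff from Skip equal to that from Inspect:
  the inspector's payoff to Skip: q·0 + (1−q)·7 = -7q + 7
  the inspector's payoff to Inspect: q·3 + (1−q)·3 = 3
  -7q + 7 = 3  ⇒  -7q = -4  ⇒  q = 4/7.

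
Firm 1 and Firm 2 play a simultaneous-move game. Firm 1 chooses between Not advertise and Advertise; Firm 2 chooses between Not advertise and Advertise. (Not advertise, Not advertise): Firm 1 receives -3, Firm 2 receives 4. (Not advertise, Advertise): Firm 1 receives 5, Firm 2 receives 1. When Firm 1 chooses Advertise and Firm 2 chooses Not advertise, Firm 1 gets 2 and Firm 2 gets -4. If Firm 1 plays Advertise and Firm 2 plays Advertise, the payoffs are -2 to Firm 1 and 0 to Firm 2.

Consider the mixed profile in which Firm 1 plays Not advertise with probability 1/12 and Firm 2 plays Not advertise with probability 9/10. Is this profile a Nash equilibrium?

Given Firm 1's mix p = 1/12, Firm 2's payoff from Not advertise is -10/3 but from Advertise is 1/12. Firm 2 strictly prefers Advertise, so Firm 2 would not mix.
So the proposed profile is not a Nash equilibrium.

No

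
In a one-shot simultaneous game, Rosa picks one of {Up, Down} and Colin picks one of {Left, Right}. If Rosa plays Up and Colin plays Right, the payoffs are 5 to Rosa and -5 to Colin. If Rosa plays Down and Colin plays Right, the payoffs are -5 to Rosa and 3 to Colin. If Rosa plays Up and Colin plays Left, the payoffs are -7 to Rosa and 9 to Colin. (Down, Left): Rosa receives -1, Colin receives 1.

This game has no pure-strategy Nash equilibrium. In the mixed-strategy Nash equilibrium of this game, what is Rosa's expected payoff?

-5/2

Set Rosa's expected payoff from Up equal to that from Down:
  Rosa's payoff to Up: q·(-7) + (1−q)·5 = -12q + 5
  Rosa's payoff to Down: q·(-1) + (1−q)·(-5) = 4q - 5
  -12q + 5 = 4q - 5  ⇒  -16q = -10  ⇒  q = 5/8.
At equilibrium Rosa is indifferent across rows, so Rosa's payoff equals the payoff from Up: (5/8)·(-7) + (3/8)·5 = -5/2.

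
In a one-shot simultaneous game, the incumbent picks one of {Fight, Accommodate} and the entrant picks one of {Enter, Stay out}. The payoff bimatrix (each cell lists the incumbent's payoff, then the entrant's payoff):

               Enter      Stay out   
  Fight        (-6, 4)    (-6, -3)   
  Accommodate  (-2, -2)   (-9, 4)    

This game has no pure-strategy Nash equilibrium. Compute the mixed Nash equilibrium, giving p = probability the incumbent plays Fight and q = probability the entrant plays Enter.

p = 6/13, q = 3/7

For the entrant to be willing to mix, the entrant must be indifferent between Enter and Stay out, which pins down the incumbent's mix.
  the entrant's payoff from Enter: p·4 + (1−p)·(-2) = 6p - 2
  the entrant's payoff from Stay out: p·(-3) + (1−p)·4 = -7p + 4
  6p - 2 = -7p + 4  ⇒  13p = 6  ⇒  p = 6/13.
Set the incumbent's expected payoff from Fight equal to that from Accommodate:
  the incumbent's expected payoff from Fight: q·(-6) + (1−q)·(-6) = -6
  the incumbent's expected payoff from Accommodate: q·(-2) + (1−q)·(-9) = 7q - 9
  -6 = 7q - 9  ⇒  -7q = -3  ⇒  q = 3/7.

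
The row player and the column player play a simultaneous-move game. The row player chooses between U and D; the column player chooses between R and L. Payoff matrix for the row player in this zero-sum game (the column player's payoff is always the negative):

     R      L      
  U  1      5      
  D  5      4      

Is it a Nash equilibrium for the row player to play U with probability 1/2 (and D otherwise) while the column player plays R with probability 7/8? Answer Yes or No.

No

Given the row player's mix p = 1/2, the column player's payoff from R is -3 but from L is -9/2. The column player strictly prefers R, so the column player would not mix.
So the proposed profile is not a Nash equilibrium.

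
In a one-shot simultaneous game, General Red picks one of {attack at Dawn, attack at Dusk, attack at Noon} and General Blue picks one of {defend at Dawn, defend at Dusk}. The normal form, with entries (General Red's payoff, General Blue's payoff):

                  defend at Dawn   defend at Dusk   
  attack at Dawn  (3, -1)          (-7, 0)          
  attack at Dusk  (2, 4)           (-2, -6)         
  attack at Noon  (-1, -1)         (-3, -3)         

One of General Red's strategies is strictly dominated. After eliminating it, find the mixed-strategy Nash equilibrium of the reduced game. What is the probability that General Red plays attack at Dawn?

p = 10/11

General Red's strategy attack at Noon is strictly dominated by attack at Dusk: 2 > -1 and -2 > -3. Eliminate attack at Noon.
In a mixed equilibrium General Blue is indifferent between defend at Dawn and defend at Dusk; this condition fixes p.
  General Blue's payoff to defend at Dawn: p·(-1) + (1−p)·4 = -5p + 4
  General Blue's payoff to defend at Dusk: p·0 + (1−p)·(-6) = 6p - 6
  -5p + 4 = 6p - 6  ⇒  -11p = -10  ⇒  p = 10/11.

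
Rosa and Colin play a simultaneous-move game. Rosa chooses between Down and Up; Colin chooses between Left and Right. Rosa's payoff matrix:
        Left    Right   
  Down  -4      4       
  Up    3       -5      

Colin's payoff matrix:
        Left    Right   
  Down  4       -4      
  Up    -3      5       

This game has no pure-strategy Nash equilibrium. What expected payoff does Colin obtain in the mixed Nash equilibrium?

1/2

Set Colin's expected payoff from Left equal to that from Right:
  Colin's expected payoff from Left: p·4 + (1−p)·(-3) = 7p - 3
  Colin's expected payoff from Right: p·(-4) + (1−p)·5 = -9p + 5
  7p - 3 = -9p + 5  ⇒  16p = 8  ⇒  p = 1/2.
At equilibrium Colin is indifferent across columns, so Colin's payoff equals the payoff from Left: (1/2)·4 + (1/2)·(-3) = 1/2.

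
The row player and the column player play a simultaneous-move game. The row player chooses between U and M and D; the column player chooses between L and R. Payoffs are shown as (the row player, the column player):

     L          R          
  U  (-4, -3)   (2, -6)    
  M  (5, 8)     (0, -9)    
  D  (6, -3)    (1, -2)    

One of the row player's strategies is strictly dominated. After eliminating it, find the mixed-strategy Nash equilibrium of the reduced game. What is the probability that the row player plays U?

p = 1/4

The row player's strategy M is strictly dominated by D: 6 > 5 and 1 > 0. Eliminate M.
In a mixed equilibrium the column player is indifferent between L and R; this condition fixes p.
  the column player's expected payoff from L: p·(-3) + (1−p)·(-3) = -3
  the column player's expected payoff from R: p·(-6) + (1−p)·(-2) = -4p - 2
  -3 = -4p - 2  ⇒  4p = 1  ⇒  p = 1/4.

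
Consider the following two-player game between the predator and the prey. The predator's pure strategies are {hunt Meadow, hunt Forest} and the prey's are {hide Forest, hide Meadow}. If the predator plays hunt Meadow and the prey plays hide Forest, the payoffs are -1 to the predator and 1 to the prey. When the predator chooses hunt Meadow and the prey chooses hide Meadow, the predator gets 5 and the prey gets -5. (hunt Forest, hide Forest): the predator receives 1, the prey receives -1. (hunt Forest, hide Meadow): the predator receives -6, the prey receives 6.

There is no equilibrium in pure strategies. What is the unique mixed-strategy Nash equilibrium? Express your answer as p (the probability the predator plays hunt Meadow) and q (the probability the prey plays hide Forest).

For the prey to be willing to mix, the prey must be indifferent between hide Forest and hide Meadow, which pins down the predator's mix.
  the prey's payoff from hide Forest: p·1 + (1−p)·(-1) = 2p - 1
  the prey's payoff from hide Meadow: p·(-5) + (1−p)·6 = -11p + 6
  2p - 1 = -11p + 6  ⇒  13p = 7  ⇒  p = 7/13.
In a mixed equilibrium the predator is indifferent between hunt Meadow and hunt Forest; this condition fixes q.
  the predator's payoff from hunt Meadow: q·(-1) + (1−q)·5 = -6q + 5
  the predator's payoff from hunt Forest: q·1 + (1−q)·(-6) = 7q - 6
  -6q + 5 = 7q - 6  ⇒  -13q = -11  ⇒  q = 11/13.

p = 7/13, q = 11/13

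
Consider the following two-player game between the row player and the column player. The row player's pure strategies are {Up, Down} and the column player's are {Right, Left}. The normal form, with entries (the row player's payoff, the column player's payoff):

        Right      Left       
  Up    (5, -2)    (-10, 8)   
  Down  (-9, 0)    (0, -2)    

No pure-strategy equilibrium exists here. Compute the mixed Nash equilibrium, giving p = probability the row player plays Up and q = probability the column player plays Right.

p = 1/6, q = 5/12

The row player's mix must leave the column player indifferent between Right and Left.
  the column player's payoff to Right: p·(-2) + (1−p)·0 = -2p
  the column player's payoff to Left: p·8 + (1−p)·(-2) = 10p - 2
  -2p = 10p - 2  ⇒  -12p = -2  ⇒  p = 1/6.
The column player's mix must leave the row player indifferent between Up and Down.
  the row player's expected payoff from Up: q·5 + (1−q)·(-10) = 15q - 10
  the row player's expected payoff from Down: q·(-9) + (1−q)·0 = -9q
  15q - 10 = -9q  ⇒  24q = 10  ⇒  q = 5/12.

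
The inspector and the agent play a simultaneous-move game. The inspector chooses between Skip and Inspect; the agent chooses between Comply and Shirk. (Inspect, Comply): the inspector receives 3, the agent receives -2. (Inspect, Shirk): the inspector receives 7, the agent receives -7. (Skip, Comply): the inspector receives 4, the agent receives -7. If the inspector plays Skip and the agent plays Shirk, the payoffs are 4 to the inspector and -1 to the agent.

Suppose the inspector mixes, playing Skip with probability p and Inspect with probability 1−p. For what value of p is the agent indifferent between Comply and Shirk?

p = 5/11

In a mixed equilibrium the agent is indifferent between Comply and Shirk; this condition fixes p.
  the agent's expected payoff from Comply: p·(-7) + (1−p)·(-2) = -5p - 2
  the agent's expected payoff from Shirk: p·(-1) + (1−p)·(-7) = 6p - 7
  -5p - 2 = 6p - 7  ⇒  -11p = -5  ⇒  p = 5/11.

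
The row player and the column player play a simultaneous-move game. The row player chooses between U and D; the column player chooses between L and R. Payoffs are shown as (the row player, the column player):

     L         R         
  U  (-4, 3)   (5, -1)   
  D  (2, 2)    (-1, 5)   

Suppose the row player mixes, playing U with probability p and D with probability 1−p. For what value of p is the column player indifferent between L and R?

The column player's indifference between L and R determines the row player's mixing probability p:
  the column player's payoff to L: p·3 + (1−p)·2 = p + 2
  the column player's payoff to R: p·(-1) + (1−p)·5 = -6p + 5
  p + 2 = -6p + 5  ⇒  7p = 3  ⇒  p = 3/7.

p = 3/7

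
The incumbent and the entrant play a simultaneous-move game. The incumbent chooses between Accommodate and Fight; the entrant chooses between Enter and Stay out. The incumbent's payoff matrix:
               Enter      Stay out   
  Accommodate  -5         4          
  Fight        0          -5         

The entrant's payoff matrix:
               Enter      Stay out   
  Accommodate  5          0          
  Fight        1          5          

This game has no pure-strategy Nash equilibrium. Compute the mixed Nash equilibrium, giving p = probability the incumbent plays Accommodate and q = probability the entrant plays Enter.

In a mixed equilibrium the entrant is indifferent between Enter and Stay out; this condition fixes p.
  the entrant's payoff to Enter: p·5 + (1−p)·1 = 4p + 1
  the entrant's payoff to Stay out: p·0 + (1−p)·5 = -5p + 5
  4p + 1 = -5p + 5  ⇒  9p = 4  ⇒  p = 4/9.
In a mixed equilibrium the incumbent is indifferent between Accommodate and Fight; this condition fixes q.
  the incumbent's payoff from Accommodate: q·(-5) + (1−q)·4 = -9q + 4
  the incumbent's payoff from Fight: q·0 + (1−q)·(-5) = 5q - 5
  -9q + 4 = 5q - 5  ⇒  -14q = -9  ⇒  q = 9/14.

p = 4/9, q = 9/14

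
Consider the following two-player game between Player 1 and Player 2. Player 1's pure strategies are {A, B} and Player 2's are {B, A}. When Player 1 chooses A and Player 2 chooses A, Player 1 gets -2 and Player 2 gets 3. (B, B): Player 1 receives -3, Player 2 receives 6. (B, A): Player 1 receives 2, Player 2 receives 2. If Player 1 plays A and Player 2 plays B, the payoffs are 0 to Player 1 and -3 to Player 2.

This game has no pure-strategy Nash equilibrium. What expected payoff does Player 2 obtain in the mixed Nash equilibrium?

Player 2's indifference between B and A determines Player 1's mixing probability p:
  Player 2's payoff from B: p·(-3) + (1−p)·6 = -9p + 6
  Player 2's payoff from A: p·3 + (1−p)·2 = p + 2
  -9p + 6 = p + 2  ⇒  -10p = -4  ⇒  p = 2/5.
At equilibrium Player 2 is indifferent across columns, so Player 2's payoff equals the payoff from B: (2/5)·(-3) + (3/5)·6 = 12/5.

12/5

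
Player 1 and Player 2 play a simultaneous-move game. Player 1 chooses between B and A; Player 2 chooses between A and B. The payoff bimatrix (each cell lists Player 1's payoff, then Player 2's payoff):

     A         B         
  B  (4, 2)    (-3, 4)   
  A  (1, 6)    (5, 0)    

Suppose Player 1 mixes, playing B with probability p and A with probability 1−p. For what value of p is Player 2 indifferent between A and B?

Player 2's indifference between A and B determines Player 1's mixing probability p:
  Player 2's payoff from A: p·2 + (1−p)·6 = -4p + 6
  Player 2's payoff from B: p·4 + (1−p)·0 = 4p
  -4p + 6 = 4p  ⇒  -8p = -6  ⇒  p = 3/4.

p = 3/4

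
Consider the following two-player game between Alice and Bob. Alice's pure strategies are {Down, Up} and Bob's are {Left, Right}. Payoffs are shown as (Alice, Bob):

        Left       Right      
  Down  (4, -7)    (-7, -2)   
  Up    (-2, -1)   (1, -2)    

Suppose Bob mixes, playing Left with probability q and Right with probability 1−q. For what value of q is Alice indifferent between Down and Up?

For Alice to be willing to mix, Alice must be indifferent between Down and Up, which pins down Bob's mix.
  Alice's expected payoff from Down: q·4 + (1−q)·(-7) = 11q - 7
  Alice's expected payoff from Up: q·(-2) + (1−q)·1 = -3q + 1
  11q - 7 = -3q + 1  ⇒  14q = 8  ⇒  q = 4/7.

q = 4/7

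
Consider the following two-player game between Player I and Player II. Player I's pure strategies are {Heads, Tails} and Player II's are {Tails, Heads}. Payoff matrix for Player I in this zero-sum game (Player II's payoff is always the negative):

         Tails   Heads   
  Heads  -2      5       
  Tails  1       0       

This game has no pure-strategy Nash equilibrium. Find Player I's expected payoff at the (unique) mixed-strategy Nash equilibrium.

5/8

Set Player I's expected payoff from Heads equal to that from Tails:
  Player I's payoff from Heads: q·(-2) + (1−q)·5 = -7q + 5
  Player I's payoff from Tails: q·1 + (1−q)·0 = q
  -7q + 5 = q  ⇒  -8q = -5  ⇒  q = 5/8.
At equilibrium Player I is indifferent across rows, so Player I's payoff equals the payoff from Heads: (5/8)·(-2) + (3/8)·5 = 5/8.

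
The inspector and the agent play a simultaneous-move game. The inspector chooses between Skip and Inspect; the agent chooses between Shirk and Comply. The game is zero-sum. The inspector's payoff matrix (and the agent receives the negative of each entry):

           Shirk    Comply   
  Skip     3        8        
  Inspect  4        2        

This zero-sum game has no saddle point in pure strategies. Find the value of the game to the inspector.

v = 26/7

For the inspector to be willing to mix, the inspector must be indifferent between Skip and Inspect, which pins down the agent's mix.
  the inspector's payoff to Skip: q·3 + (1−q)·8 = -5q + 8
  the inspector's payoff to Inspect: q·4 + (1−q)·2 = 2q + 2
  -5q + 8 = 2q + 2  ⇒  -7q = -6  ⇒  q = 6/7.
The value is the inspector's expected payoff against this mix (using Skip): (6/7)·3 + (1/7)·8 = 26/7.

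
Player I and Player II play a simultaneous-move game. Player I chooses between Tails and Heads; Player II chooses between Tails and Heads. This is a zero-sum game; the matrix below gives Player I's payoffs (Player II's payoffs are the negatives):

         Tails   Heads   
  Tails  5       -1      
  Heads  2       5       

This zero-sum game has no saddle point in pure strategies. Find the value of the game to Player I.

Set Player I's expected payoff from Tails equal to that from Heads:
  Player I's payoff to Tails: q·5 + (1−q)·(-1) = 6q - 1
  Player I's payoff to Heads: q·2 + (1−q)·5 = -3q + 5
  6q - 1 = -3q + 5  ⇒  9q = 6  ⇒  q = 2/3.
The value is Player I's expected payoff against this mix (using Tails): (2/3)·5 + (1/3)·(-1) = 3.

v = 3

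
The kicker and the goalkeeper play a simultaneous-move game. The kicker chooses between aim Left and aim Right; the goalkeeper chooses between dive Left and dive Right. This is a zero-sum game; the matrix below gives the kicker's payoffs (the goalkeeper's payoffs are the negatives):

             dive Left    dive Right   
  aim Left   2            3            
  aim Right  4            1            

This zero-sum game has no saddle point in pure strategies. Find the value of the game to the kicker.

In a mixed equilibrium the kicker is indifferent between aim Left and aim Right; this condition fixes q.
  the kicker's payoff to aim Left: q·2 + (1−q)·3 = -q + 3
  the kicker's payoff to aim Right: q·4 + (1−q)·1 = 3q + 1
  -q + 3 = 3q + 1  ⇒  -4q = -2  ⇒  q = 1/2.
The value is the kicker's expected payoff against this mix (using aim Left): (1/2)·2 + (1/2)·3 = 5/2.

v = 5/2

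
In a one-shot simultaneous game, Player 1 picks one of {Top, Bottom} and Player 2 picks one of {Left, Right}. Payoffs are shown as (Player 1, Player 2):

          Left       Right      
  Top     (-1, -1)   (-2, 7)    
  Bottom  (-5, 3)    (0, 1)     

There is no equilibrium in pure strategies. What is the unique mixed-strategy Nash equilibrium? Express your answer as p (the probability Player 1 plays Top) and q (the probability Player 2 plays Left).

p = 1/5, q = 1/3

For Player 2 to be willing to mix, Player 2 must be indifferent between Left and Right, which pins down Player 1's mix.
  Player 2's payoff to Left: p·(-1) + (1−p)·3 = -4p + 3
  Player 2's payoff to Right: p·7 + (1−p)·1 = 6p + 1
  -4p + 3 = 6p + 1  ⇒  -10p = -2  ⇒  p = 1/5.
In a mixed equilibrium Player 1 is indifferent between Top and Bottom; this condition fixes q.
  Player 1's payoff from Top: q·(-1) + (1−q)·(-2) = q - 2
  Player 1's payoff from Bottom: q·(-5) + (1−q)·0 = -5q
  q - 2 = -5q  ⇒  6q = 2  ⇒  q = 1/3.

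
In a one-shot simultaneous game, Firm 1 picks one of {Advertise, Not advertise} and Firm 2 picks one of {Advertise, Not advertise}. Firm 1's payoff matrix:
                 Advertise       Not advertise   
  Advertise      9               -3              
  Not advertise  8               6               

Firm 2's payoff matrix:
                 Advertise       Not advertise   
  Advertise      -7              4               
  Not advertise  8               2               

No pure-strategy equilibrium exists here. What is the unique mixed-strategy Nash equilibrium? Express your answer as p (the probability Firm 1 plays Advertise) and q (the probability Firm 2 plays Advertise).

Firm 2's indifference between Advertise and Not advertise determines Firm 1's mixing probability p:
  Firm 2's expected payoff from Advertise: p·(-7) + (1−p)·8 = -15p + 8
  Firm 2's expected payoff from Not advertise: p·4 + (1−p)·2 = 2p + 2
  -15p + 8 = 2p + 2  ⇒  -17p = -6  ⇒  p = 6/17.
Firm 2's mix must leave Firm 1 indifferent between Advertise and Not advertise.
  Firm 1's expected payoff from Advertise: q·9 + (1−q)·(-3) = 12q - 3
  Firm 1's expected payoff from Not advertise: q·8 + (1−q)·6 = 2q + 6
  12q - 3 = 2q + 6  ⇒  10q = 9  ⇒  q = 9/10.

p = 6/17, q = 9/10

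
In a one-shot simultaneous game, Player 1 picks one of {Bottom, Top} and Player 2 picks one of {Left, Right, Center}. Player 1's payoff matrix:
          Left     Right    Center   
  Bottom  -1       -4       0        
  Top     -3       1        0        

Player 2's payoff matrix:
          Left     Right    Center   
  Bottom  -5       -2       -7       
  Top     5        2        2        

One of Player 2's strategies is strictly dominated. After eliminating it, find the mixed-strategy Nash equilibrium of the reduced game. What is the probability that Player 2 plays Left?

q = 5/7

Player 2's strategy Center is strictly dominated by Left: -5 > -7 and 5 > 2. Eliminate Center.
In a mixed equilibrium Player 1 is indifferent between Bottom and Top; this condition fixes q.
  Player 1's expected payoff from Bottom: q·(-1) + (1−q)·(-4) = 3q - 4
  Player 1's expected payoff from Top: q·(-3) + (1−q)·1 = -4q + 1
  3q - 4 = -4q + 1  ⇒  7q = 5  ⇒  q = 5/7.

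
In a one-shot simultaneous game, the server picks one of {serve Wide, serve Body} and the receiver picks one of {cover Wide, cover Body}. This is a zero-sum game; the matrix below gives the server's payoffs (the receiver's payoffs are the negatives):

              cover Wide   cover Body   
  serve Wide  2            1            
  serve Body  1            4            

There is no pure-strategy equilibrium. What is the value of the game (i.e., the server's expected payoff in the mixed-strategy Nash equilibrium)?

For the server to be willing to mix, the server must be indifferent between serve Wide and serve Body, which pins down the receiver's mix.
  the server's payoff to serve Wide: q·2 + (1−q)·1 = q + 1
  the server's payoff to serve Body: q·1 + (1−q)·4 = -3q + 4
  q + 1 = -3q + 4  ⇒  4q = 3  ⇒  q = 3/4.
The value is the server's expected payoff against this mix (using serve Wide): (3/4)·2 + (1/4)·1 = 7/4.

v = 7/4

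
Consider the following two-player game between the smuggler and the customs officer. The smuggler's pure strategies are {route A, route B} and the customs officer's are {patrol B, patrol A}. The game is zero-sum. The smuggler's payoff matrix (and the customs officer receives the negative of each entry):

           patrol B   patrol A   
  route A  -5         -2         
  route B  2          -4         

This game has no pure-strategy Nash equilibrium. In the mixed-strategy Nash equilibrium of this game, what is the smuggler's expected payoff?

-8/3

For the smuggler to be willing to mix, the smuggler must be indifferent between route A and route B, which pins down the customs officer's mix.
  the smuggler's payoff from route A: q·(-5) + (1−q)·(-2) = -3q - 2
  the smuggler's payoff from route B: q·2 + (1−q)·(-4) = 6q - 4
  -3q - 2 = 6q - 4  ⇒  -9q = -2  ⇒  q = 2/9.
At equilibrium the smuggler is indifferent across rows, so the smuggler's payoff equals the payoff from route A: (2/9)·(-5) + (7/9)·(-2) = -8/3.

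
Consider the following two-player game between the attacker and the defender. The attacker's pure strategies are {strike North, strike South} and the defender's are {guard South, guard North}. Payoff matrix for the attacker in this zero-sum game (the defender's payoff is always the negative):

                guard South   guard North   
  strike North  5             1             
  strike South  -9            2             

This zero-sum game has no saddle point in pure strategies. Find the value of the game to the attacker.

Set the attacker's expected payoff from strike North equal to that from strike South:
  the attacker's payoff to strike North: q·5 + (1−q)·1 = 4q + 1
  the attacker's payoff to strike South: q·(-9) + (1−q)·2 = -11q + 2
  4q + 1 = -11q + 2  ⇒  15q = 1  ⇒  q = 1/15.
The value is the attacker's expected payoff against this mix (using strike North): (1/15)·5 + (14/15)·1 = 19/15.

v = 19/15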